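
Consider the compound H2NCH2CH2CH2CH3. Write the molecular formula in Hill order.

Element totals:
  C: 4
  H: 11
  N: 1

C4H11N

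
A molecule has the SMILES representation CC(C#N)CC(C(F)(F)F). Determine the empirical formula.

C6H8F3N

Atom tally by fragment:
  CH3 → C:1 H:3
  CH(CN) → C:2 H:1 N:1
  CH2 → C:1 H:2
  CH2CF3 → C:2 H:2 F:3
Element totals:
  C: 6
  H: 8
  F: 3
  N: 1
Molecular formula: C6H8F3N.
gcd of subscripts (6, 3, 8, 1) = 1, so the empirical formula equals the molecular formula.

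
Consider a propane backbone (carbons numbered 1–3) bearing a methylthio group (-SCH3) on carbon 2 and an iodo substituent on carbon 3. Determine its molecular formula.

C4H9IS

Atom tally by fragment:
  CH3 → C:1 H:3
  CH(SCH3) → C:2 H:4 S:1
  CH2I → C:1 H:2 I:1
Element totals:
  C: 4
  H: 9
  I: 1
  S: 1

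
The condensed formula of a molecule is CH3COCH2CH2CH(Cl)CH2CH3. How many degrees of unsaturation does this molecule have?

Element totals:
  C: 7
  H: 13
  Cl: 1
  O: 1
Molecular formula: C7H13ClO.
DoU = (2C + 2 + N − H − X) / 2 = (2·7 + 2 + 0 − 13 − 1) / 2 = 1.

1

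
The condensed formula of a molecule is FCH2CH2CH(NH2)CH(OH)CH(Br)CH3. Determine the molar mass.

Atom tally by fragment:
  FCH2 → C:1 H:2 F:1
  CH2 → C:1 H:2
  CH(NH2) → C:1 H:3 N:1
  CH(OH) → C:1 H:2 O:1
  CH(Br) → C:1 H:1 Br:1
  CH3 → C:1 H:3
Element totals:
  C: 6
  H: 13
  Br: 1
  F: 1
  N: 1
  O: 1
Molecular formula: C6H13BrFNO.
  M = 6(12.011) + 13(1.008) + 79.904 + 18.998 + 14.007 + 15.999
    = 72.066 + 13.104 + 79.904 + 18.998 + 14.007 + 15.999 = 214.078

214.08 g/mol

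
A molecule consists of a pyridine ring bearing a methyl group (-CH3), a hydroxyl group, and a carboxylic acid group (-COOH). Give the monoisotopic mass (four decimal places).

153.0426

Atom tally by fragment:
  pyridine ring core → C:5 H:5 N:1
  (− 3 ring H displaced by substituents)
  + CH3 → C:1 H:3
  + OH → O:1 H:1
  + COOH → C:1 H:1 O:2
Element totals:
  C: 7
  H: 7
  N: 1
  O: 3
Molecular formula: C7H7NO3.
  M = 7(12.0) + 7(1.007825) + 14.003074 + 3(15.994915)
    = 84.000000 + 7.054775 + 14.003074 + 47.984745 = 153.042594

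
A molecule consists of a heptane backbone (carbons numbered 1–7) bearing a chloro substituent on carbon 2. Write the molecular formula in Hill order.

Atom tally by fragment:
  CH3 → C:1 H:3
  CH(Cl) → C:1 H:1 Cl:1
  CH2 → C:1 H:2
  CH2 → C:1 H:2
  CH2 → C:1 H:2
  CH2 → C:1 H:2
  CH3 → C:1 H:3
Element totals:
  C: 7
  H: 15
  Cl: 1

C7H15Cl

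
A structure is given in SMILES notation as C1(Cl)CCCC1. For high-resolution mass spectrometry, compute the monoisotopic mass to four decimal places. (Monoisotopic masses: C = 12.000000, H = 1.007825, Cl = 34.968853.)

104.0393

Atom tally by fragment:
  cyclopentane ring core → C:5 H:10
  (− 1 ring H displaced by substituents)
  + Cl → Cl:1
Element totals:
  C: 5
  H: 9
  Cl: 1
Molecular formula: C5H9Cl.
  M = 5(12.0) + 9(1.007825) + 34.968853
    = 60.000000 + 9.070425 + 34.968853 = 104.039278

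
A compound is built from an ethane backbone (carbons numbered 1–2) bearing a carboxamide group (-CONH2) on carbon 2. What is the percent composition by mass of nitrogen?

19.16%

Atom tally by fragment:
  CH3 → C:1 H:3
  CH2CONH2 → C:2 H:4 O:1 N:1
Element totals:
  C: 3
  H: 7
  N: 1
  O: 1
Molecular formula: C3H7NO.
Molar mass = 73.095 g/mol.
Mass from N: 1 × 14.007 = 14.007 g/mol.
%N = 14.007 / 73.095 × 100 = 19.16%.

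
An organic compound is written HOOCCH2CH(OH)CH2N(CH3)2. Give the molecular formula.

Atom tally by fragment:
  HOOCCH2 → C:2 H:3 O:2
  CH(OH) → C:1 H:2 O:1
  CH2N(CH3)2 → C:3 H:8 N:1
Element totals:
  C: 6
  H: 13
  N: 1
  O: 3

C6H13NO3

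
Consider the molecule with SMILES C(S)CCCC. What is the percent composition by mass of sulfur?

30.76%

Atom tally by fragment:
  HSCH2 → C:1 H:3 S:1
  CH2 → C:1 H:2
  CH2 → C:1 H:2
  CH2 → C:1 H:2
  CH3 → C:1 H:3
Element totals:
  C: 5
  H: 12
  S: 1
Molecular formula: C5H12S.
Molar mass = 104.211 g/mol.
Mass from S: 1 × 32.06 = 32.060 g/mol.
%S = 32.060 / 104.211 × 100 = 30.76%.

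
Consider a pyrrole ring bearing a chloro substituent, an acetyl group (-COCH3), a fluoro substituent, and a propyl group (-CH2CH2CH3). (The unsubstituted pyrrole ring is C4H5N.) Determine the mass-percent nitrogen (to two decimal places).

6.88%

Atom tally by fragment:
  pyrrole ring core → C:4 H:5 N:1
  (− 4 ring H displaced by substituents)
  + Cl → Cl:1
  + COCH3 → C:2 H:3 O:1
  + F → F:1
  + CH2CH2CH3 → C:3 H:7
Element totals:
  C: 9
  H: 11
  Cl: 1
  F: 1
  N: 1
  O: 1
Molecular formula: C9H11ClFNO.
Molar mass = 203.641 g/mol.
Mass from N: 1 × 14.007 = 14.007 g/mol.
%N = 14.007 / 203.641 × 100 = 6.88%.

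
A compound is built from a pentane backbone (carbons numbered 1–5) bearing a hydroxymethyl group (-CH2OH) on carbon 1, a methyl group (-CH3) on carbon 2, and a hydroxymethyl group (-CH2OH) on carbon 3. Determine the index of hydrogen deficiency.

Atom tally by fragment:
  HOCH2CH2 → C:2 H:5 O:1
  CH(CH3) → C:2 H:4
  CH(CH2OH) → C:2 H:4 O:1
  CH2 → C:1 H:2
  CH3 → C:1 H:3
Element totals:
  C: 8
  H: 18
  O: 2
Molecular formula: C8H18O2.
DoU = (2C + 2 + N − H − X) / 2 = (2·8 + 2 + 0 − 18 − 0) / 2 = 0.

0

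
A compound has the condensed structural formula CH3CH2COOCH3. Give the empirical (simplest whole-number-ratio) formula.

Atom tally by fragment:
  CH3 → C:1 H:3
  CH2COOCH3 → C:3 H:5 O:2
Element totals:
  C: 4
  H: 8
  O: 2
Molecular formula: C4H8O2.
gcd of subscripts = 2; dividing each by 2:
  C: 4/2 = 2
  H: 8/2 = 4
  O: 2/2 = 1

C2H4O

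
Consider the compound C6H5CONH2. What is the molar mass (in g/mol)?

Element totals:
  C: 7
  H: 7
  N: 1
  O: 1
Molecular formula: C7H7NO.
  M = 7(12.011) + 7(1.008) + 14.007 + 15.999
    = 84.077 + 7.056 + 14.007 + 15.999 = 121.139

121.14 g/mol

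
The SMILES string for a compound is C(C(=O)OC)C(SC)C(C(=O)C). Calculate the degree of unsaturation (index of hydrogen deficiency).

2

Atom tally by fragment:
  CH3OOCCH2 → C:3 H:5 O:2
  CH(SCH3) → C:2 H:4 S:1
  CH2COCH3 → C:3 H:5 O:1
Element totals:
  C: 8
  H: 14
  O: 3
  S: 1
Molecular formula: C8H14O3S.
DoU = (2C + 2 + N − H − X) / 2 = (2·8 + 2 + 0 − 14 − 0) / 2 = 2.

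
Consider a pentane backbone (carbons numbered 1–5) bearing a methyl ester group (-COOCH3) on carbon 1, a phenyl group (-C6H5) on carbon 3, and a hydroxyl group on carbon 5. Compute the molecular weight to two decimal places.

222.28 g/mol

Atom tally by fragment:
  CH3OOCCH2 → C:3 H:5 O:2
  CH2 → C:1 H:2
  CH(C6H5) → C:7 H:6
  CH2 → C:1 H:2
  CH2OH → C:1 H:3 O:1
Element totals:
  C: 13
  H: 18
  O: 3
Molecular formula: C13H18O3.
  M = 13(12.011) + 18(1.008) + 3(15.999)
    = 156.143 + 18.144 + 47.997 = 222.284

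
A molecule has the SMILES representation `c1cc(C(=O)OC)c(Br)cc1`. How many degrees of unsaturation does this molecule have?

Atom tally by fragment:
  benzene ring core → C:6 H:6
  (− 2 ring H displaced by substituents)
  + COOCH3 → C:2 H:3 O:2
  + Br → Br:1
Element totals:
  C: 8
  H: 7
  Br: 1
  O: 2
Molecular formula: C8H7BrO2.
DoU = (2C + 2 + N − H − X) / 2 = (2·8 + 2 + 0 − 7 − 1) / 2 = 5.

5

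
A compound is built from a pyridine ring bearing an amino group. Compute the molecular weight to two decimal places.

94.12 g/mol

Atom tally by fragment:
  pyridine ring core → C:5 H:5 N:1
  (− 1 ring H displaced by substituents)
  + NH2 → N:1 H:2
Element totals:
  C: 5
  H: 6
  N: 2
Molecular formula: C5H6N2.
  M = 5(12.011) + 6(1.008) + 2(14.007)
    = 60.055 + 6.048 + 28.014 = 94.117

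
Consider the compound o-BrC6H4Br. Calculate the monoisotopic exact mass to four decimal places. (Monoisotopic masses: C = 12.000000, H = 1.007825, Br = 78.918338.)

Atom tally by fragment:
  benzene ring core → C:6 H:6
  (− 2 ring H displaced by substituents)
  + Br → Br:1
  + Br → Br:1
Element totals:
  C: 6
  H: 4
  Br: 2
Molecular formula: C6H4Br2.
  M = 6(12.0) + 4(1.007825) + 2(78.918338)
    = 72.000000 + 4.031300 + 157.836676 = 233.867976

233.8680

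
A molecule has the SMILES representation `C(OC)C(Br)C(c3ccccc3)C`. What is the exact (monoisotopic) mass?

Atom tally by fragment:
  CH3OCH2 → C:2 H:5 O:1
  CH(Br) → C:1 H:1 Br:1
  CH(C6H5) → C:7 H:6
  CH3 → C:1 H:3
Element totals:
  C: 11
  H: 15
  Br: 1
  O: 1
Molecular formula: C11H15BrO.
  M = 11(12.0) + 15(1.007825) + 78.918338 + 15.994915
    = 132.000000 + 15.117375 + 78.918338 + 15.994915 = 242.030628

242.0306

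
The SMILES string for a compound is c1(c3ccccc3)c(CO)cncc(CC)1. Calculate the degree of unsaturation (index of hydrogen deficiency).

8

Atom tally by fragment:
  pyridine ring core → C:5 H:5 N:1
  (− 3 ring H displaced by substituents)
  + C6H5 → C:6 H:5
  + CH2OH → C:1 H:3 O:1
  + C2H5 → C:2 H:5
Element totals:
  C: 14
  H: 15
  N: 1
  O: 1
Molecular formula: C14H15NO.
DoU = (2C + 2 + N − H − X) / 2 = (2·14 + 2 + 1 − 15 − 0) / 2 = 8.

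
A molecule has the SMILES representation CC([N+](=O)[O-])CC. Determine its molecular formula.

Atom tally by fragment:
  CH3 → C:1 H:3
  CH(NO2) → C:1 H:1 N:1 O:2
  CH2 → C:1 H:2
  CH3 → C:1 H:3
Element totals:
  C: 4
  H: 9
  N: 1
  O: 2

C4H9NO2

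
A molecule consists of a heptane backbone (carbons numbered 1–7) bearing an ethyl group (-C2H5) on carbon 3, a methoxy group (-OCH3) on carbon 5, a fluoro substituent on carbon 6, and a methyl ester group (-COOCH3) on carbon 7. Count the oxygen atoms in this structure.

Atom tally by fragment:
  CH3 → C:1 H:3
  CH2 → C:1 H:2
  CH(C2H5) → C:3 H:6
  CH2 → C:1 H:2
  CH(OCH3) → C:2 H:4 O:1
  CH(F) → C:1 H:1 F:1
  CH2COOCH3 → C:3 H:5 O:2
Element totals:
  C: 12
  H: 23
  F: 1
  O: 3

3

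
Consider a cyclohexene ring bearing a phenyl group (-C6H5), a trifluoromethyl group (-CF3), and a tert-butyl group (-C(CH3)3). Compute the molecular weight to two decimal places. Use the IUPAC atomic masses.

Atom tally by fragment:
  cyclohexene ring core → C:6 H:10
  (− 3 ring H displaced by substituents)
  + C6H5 → C:6 H:5
  + CF3 → C:1 F:3
  + C(CH3)3 → C:4 H:9
Element totals:
  C: 17
  H: 21
  F: 3
Molecular formula: C17H21F3.
  M = 17(12.011) + 21(1.008) + 3(18.998)
    = 204.187 + 21.168 + 56.994 = 282.349

282.35 g/mol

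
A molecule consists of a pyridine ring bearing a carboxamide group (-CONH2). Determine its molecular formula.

C6H6N2O

Atom tally by fragment:
  pyridine ring core → C:5 H:5 N:1
  (− 1 ring H displaced by substituents)
  + CONH2 → C:1 H:2 O:1 N:1
Element totals:
  C: 6
  H: 6
  N: 2
  O: 1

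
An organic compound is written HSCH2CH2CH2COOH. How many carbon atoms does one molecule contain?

Element totals:
  C: 4
  H: 8
  O: 2
  S: 1

4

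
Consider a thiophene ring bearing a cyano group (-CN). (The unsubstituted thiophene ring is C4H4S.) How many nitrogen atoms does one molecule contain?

1

Atom tally by fragment:
  thiophene ring core → C:4 H:4 S:1
  (− 1 ring H displaced by substituents)
  + CN → C:1 N:1
Element totals:
  C: 5
  H: 3
  N: 1
  S: 1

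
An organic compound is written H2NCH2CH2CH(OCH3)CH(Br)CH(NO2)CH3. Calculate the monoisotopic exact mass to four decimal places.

254.0266

Atom tally by fragment:
  H2NCH2 → C:1 H:4 N:1
  CH2 → C:1 H:2
  CH(OCH3) → C:2 H:4 O:1
  CH(Br) → C:1 H:1 Br:1
  CH(NO2) → C:1 H:1 N:1 O:2
  CH3 → C:1 H:3
Element totals:
  C: 7
  H: 15
  Br: 1
  N: 2
  O: 3
Molecular formula: C7H15BrN2O3.
  M = 7(12.0) + 15(1.007825) + 78.918338 + 2(14.003074) + 3(15.994915)
    = 84.000000 + 15.117375 + 78.918338 + 28.006148 + 47.984745 = 254.026606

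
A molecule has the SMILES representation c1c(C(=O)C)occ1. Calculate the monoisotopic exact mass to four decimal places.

Atom tally by fragment:
  furan ring core → C:4 H:4 O:1
  (− 1 ring H displaced by substituents)
  + COCH3 → C:2 H:3 O:1
Element totals:
  C: 6
  H: 6
  O: 2
Molecular formula: C6H6O2.
  M = 6(12.0) + 6(1.007825) + 2(15.994915)
    = 72.000000 + 6.046950 + 31.989830 = 110.036780

110.0368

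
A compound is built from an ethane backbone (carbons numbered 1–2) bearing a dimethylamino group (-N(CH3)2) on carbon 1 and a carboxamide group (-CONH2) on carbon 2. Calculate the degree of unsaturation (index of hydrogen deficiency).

Atom tally by fragment:
  (CH3)2NCH2 → C:3 H:8 N:1
  CH2CONH2 → C:2 H:4 O:1 N:1
Element totals:
  C: 5
  H: 12
  N: 2
  O: 1
Molecular formula: C5H12N2O.
DoU = (2C + 2 + N − H − X) / 2 = (2·5 + 2 + 2 − 12 − 0) / 2 = 1.

1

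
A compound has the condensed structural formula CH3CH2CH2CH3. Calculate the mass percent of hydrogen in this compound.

17.34%

Element totals:
  C: 4
  H: 10
Molecular formula: C4H10.
Molar mass = 58.124 g/mol.
Mass from H: 10 × 1.008 = 10.080 g/mol.
%H = 10.080 / 58.124 × 100 = 17.34%.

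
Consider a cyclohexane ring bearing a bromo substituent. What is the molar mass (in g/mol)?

163.06 g/mol

Atom tally by fragment:
  cyclohexane ring core → C:6 H:12
  (− 1 ring H displaced by substituents)
  + Br → Br:1
Element totals:
  C: 6
  H: 11
  Br: 1
Molecular formula: C6H11Br.
  M = 6(12.011) + 11(1.008) + 79.904
    = 72.066 + 11.088 + 79.904 = 163.058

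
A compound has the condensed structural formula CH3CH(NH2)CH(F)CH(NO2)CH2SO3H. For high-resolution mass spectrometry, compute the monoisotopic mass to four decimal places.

Atom tally by fragment:
  CH3 → C:1 H:3
  CH(NH2) → C:1 H:3 N:1
  CH(F) → C:1 H:1 F:1
  CH(NO2) → C:1 H:1 N:1 O:2
  CH2SO3H → C:1 H:3 S:1 O:3
Element totals:
  C: 5
  H: 11
  F: 1
  N: 2
  O: 5
  S: 1
Molecular formula: C5H11FN2O5S.
  M = 5(12.0) + 11(1.007825) + 18.998403 + 2(14.003074) + 5(15.994915) + 31.972071
    = 60.000000 + 11.086075 + 18.998403 + 28.006148 + 79.974575 + 31.972071 = 230.037272

230.0373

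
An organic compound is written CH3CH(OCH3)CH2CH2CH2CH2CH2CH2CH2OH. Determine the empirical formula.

Atom tally by fragment:
  CH3 → C:1 H:3
  CH(OCH3) → C:2 H:4 O:1
  CH2 → C:1 H:2
  CH2 → C:1 H:2
  CH2 → C:1 H:2
  CH2 → C:1 H:2
  CH2 → C:1 H:2
  CH2CH2OH → C:2 H:5 O:1
Element totals:
  C: 10
  H: 22
  O: 2
Molecular formula: C10H22O2.
gcd of subscripts = 2; dividing each by 2:
  C: 10/2 = 5
  H: 22/2 = 11
  O: 2/2 = 1

C5H11O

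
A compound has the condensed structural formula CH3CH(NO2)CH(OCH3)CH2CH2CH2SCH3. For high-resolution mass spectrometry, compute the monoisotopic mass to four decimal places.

207.0929

Atom tally by fragment:
  CH3 → C:1 H:3
  CH(NO2) → C:1 H:1 N:1 O:2
  CH(OCH3) → C:2 H:4 O:1
  CH2 → C:1 H:2
  CH2 → C:1 H:2
  CH2SCH3 → C:2 H:5 S:1
Element totals:
  C: 8
  H: 17
  N: 1
  O: 3
  S: 1
Molecular formula: C8H17NO3S.
  M = 8(12.0) + 17(1.007825) + 14.003074 + 3(15.994915) + 31.972071
    = 96.000000 + 17.133025 + 14.003074 + 47.984745 + 31.972071 = 207.092915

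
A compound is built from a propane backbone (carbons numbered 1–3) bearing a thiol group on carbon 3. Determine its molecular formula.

Atom tally by fragment:
  CH3 → C:1 H:3
  CH2 → C:1 H:2
  CH2SH → C:1 H:3 S:1
Element totals:
  C: 3
  H: 8
  S: 1

C3H8S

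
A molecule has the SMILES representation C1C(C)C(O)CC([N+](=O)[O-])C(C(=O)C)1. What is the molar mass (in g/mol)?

Atom tally by fragment:
  cyclohexane ring core → C:6 H:12
  (− 4 ring H displaced by substituents)
  + CH3 → C:1 H:3
  + OH → O:1 H:1
  + NO2 → N:1 O:2
  + COCH3 → C:2 H:3 O:1
Element totals:
  C: 9
  H: 15
  N: 1
  O: 4
Molecular formula: C9H15NO4.
  M = 9(12.011) + 15(1.008) + 14.007 + 4(15.999)
    = 108.099 + 15.120 + 14.007 + 63.996 = 201.222

201.22 g/mol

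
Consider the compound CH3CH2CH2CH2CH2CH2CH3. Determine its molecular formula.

C7H16

Atom tally by fragment:
  CH3 → C:1 H:3
  CH2 → C:1 H:2
  CH2 → C:1 H:2
  CH2 → C:1 H:2
  CH2 → C:1 H:2
  CH2 → C:1 H:2
  CH3 → C:1 H:3
Element totals:
  C: 7
  H: 16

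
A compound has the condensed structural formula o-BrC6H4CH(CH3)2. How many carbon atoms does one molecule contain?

Atom tally by fragment:
  benzene ring core → C:6 H:6
  (− 2 ring H displaced by substituents)
  + Br → Br:1
  + CH(CH3)2 → C:3 H:7
Element totals:
  C: 9
  H: 11
  Br: 1

9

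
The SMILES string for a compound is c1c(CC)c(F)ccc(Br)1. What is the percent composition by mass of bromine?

Atom tally by fragment:
  benzene ring core → C:6 H:6
  (− 3 ring H displaced by substituents)
  + C2H5 → C:2 H:5
  + F → F:1
  + Br → Br:1
Element totals:
  C: 8
  H: 8
  Br: 1
  F: 1
Molecular formula: C8H8BrF.
Molar mass = 203.054 g/mol.
Mass from Br: 1 × 79.904 = 79.904 g/mol.
%Br = 79.904 / 203.054 × 100 = 39.35%.

39.35%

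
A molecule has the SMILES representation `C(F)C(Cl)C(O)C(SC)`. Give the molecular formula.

C5H10ClFOS

Atom tally by fragment:
  FCH2 → C:1 H:2 F:1
  CH(Cl) → C:1 H:1 Cl:1
  CH(OH) → C:1 H:2 O:1
  CH2SCH3 → C:2 H:5 S:1
Element totals:
  C: 5
  H: 10
  Cl: 1
  F: 1
  O: 1
  S: 1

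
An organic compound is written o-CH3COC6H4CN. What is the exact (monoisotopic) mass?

145.0528

Atom tally by fragment:
  benzene ring core → C:6 H:6
  (− 2 ring H displaced by substituents)
  + COCH3 → C:2 H:3 O:1
  + CN → C:1 N:1
Element totals:
  C: 9
  H: 7
  N: 1
  O: 1
Molecular formula: C9H7NO.
  M = 9(12.0) + 7(1.007825) + 14.003074 + 15.994915
    = 108.000000 + 7.054775 + 14.003074 + 15.994915 = 145.052764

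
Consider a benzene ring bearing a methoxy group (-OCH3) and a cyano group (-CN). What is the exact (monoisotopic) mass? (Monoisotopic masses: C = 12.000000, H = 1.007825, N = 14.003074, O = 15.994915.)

Atom tally by fragment:
  benzene ring core → C:6 H:6
  (− 2 ring H displaced by substituents)
  + OCH3 → C:1 H:3 O:1
  + CN → C:1 N:1
Element totals:
  C: 8
  H: 7
  N: 1
  O: 1
Molecular formula: C8H7NO.
  M = 8(12.0) + 7(1.007825) + 14.003074 + 15.994915
    = 96.000000 + 7.054775 + 14.003074 + 15.994915 = 133.052764

133.0528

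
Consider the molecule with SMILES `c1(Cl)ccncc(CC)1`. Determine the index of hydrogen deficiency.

4

Atom tally by fragment:
  pyridine ring core → C:5 H:5 N:1
  (− 2 ring H displaced by substituents)
  + Cl → Cl:1
  + C2H5 → C:2 H:5
Element totals:
  C: 7
  H: 8
  Cl: 1
  N: 1
Molecular formula: C7H8ClN.
DoU = (2C + 2 + N − H − X) / 2 = (2·7 + 2 + 1 − 8 − 1) / 2 = 4.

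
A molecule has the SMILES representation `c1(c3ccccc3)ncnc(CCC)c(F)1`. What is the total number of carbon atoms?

Atom tally by fragment:
  pyrimidine ring core → C:4 H:4 N:2
  (− 3 ring H displaced by substituents)
  + C6H5 → C:6 H:5
  + CH2CH2CH3 → C:3 H:7
  + F → F:1
Element totals:
  C: 13
  H: 13
  F: 1
  N: 2

13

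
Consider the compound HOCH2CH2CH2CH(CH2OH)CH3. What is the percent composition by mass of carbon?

Element totals:
  C: 6
  H: 14
  O: 2
Molecular formula: C6H14O2.
Molar mass = 118.176 g/mol.
Mass from C: 6 × 12.011 = 72.066 g/mol.
%C = 72.066 / 118.176 × 100 = 60.98%.

60.98%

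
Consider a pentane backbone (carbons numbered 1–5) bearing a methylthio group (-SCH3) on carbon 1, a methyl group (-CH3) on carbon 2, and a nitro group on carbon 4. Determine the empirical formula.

C7H15NO2S

Atom tally by fragment:
  CH3SCH2 → C:2 H:5 S:1
  CH(CH3) → C:2 H:4
  CH2 → C:1 H:2
  CH(NO2) → C:1 H:1 N:1 O:2
  CH3 → C:1 H:3
Element totals:
  C: 7
  H: 15
  N: 1
  O: 2
  S: 1
Molecular formula: C7H15NO2S.
gcd of subscripts (7, 15, 1, 2, 1) = 1, so the empirical formula equals the molecular formula.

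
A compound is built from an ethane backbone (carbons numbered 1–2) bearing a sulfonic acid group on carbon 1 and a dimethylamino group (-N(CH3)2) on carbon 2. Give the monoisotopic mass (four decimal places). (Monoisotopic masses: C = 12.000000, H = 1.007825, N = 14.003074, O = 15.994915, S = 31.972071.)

Atom tally by fragment:
  HO3SCH2 → C:1 H:3 S:1 O:3
  CH2N(CH3)2 → C:3 H:8 N:1
Element totals:
  C: 4
  H: 11
  N: 1
  O: 3
  S: 1
Molecular formula: C4H11NO3S.
  M = 4(12.0) + 11(1.007825) + 14.003074 + 3(15.994915) + 31.972071
    = 48.000000 + 11.086075 + 14.003074 + 47.984745 + 31.972071 = 153.045965

153.0460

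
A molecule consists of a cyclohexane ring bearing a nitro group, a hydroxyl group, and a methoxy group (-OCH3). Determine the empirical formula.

Atom tally by fragment:
  cyclohexane ring core → C:6 H:12
  (− 3 ring H displaced by substituents)
  + NO2 → N:1 O:2
  + OH → O:1 H:1
  + OCH3 → C:1 H:3 O:1
Element totals:
  C: 7
  H: 13
  N: 1
  O: 4
Molecular formula: C7H13NO4.
gcd of subscripts (7, 13, 1, 4) = 1, so the empirical formula equals the molecular formula.

C7H13NO4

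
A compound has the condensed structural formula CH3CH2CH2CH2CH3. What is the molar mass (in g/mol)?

72.15 g/mol

Element totals:
  C: 5
  H: 12
Molecular formula: C5H12.
  M = 5(12.011) + 12(1.008)
    = 60.055 + 12.096 = 72.151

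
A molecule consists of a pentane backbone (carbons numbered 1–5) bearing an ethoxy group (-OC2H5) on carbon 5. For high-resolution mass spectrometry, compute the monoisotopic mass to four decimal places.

116.1201

Atom tally by fragment:
  CH3 → C:1 H:3
  CH2 → C:1 H:2
  CH2 → C:1 H:2
  CH2 → C:1 H:2
  CH2OC2H5 → C:3 H:7 O:1
Element totals:
  C: 7
  H: 16
  O: 1
Molecular formula: C7H16O.
  M = 7(12.0) + 16(1.007825) + 15.994915
    = 84.000000 + 16.125200 + 15.994915 = 116.120115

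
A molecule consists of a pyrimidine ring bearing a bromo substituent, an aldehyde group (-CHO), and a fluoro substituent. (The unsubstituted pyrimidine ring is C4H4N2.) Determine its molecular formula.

Atom tally by fragment:
  pyrimidine ring core → C:4 H:4 N:2
  (− 3 ring H displaced by substituents)
  + Br → Br:1
  + CHO → C:1 H:1 O:1
  + F → F:1
Element totals:
  C: 5
  H: 2
  Br: 1
  F: 1
  N: 2
  O: 1

C5H2BrFN2O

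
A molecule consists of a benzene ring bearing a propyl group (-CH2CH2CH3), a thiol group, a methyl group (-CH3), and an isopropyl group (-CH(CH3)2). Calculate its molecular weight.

Atom tally by fragment:
  benzene ring core → C:6 H:6
  (− 4 ring H displaced by substituents)
  + CH2CH2CH3 → C:3 H:7
  + SH → S:1 H:1
  + CH3 → C:1 H:3
  + CH(CH3)2 → C:3 H:7
Element totals:
  C: 13
  H: 20
  S: 1
Molecular formula: C13H20S.
  M = 13(12.011) + 20(1.008) + 32.06
    = 156.143 + 20.160 + 32.060 = 208.363

208.36 g/mol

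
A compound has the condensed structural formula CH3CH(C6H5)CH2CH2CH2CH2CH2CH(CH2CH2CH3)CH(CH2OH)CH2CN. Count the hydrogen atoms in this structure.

33

Element totals:
  C: 21
  H: 33
  N: 1
  O: 1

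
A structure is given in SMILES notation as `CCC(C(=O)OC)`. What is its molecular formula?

Atom tally by fragment:
  CH3 → C:1 H:3
  CH2 → C:1 H:2
  CH2COOCH3 → C:3 H:5 O:2
Element totals:
  C: 5
  H: 10
  O: 2

C5H10O2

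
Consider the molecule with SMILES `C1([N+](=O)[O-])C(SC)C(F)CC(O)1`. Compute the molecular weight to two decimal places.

195.21 g/mol

Atom tally by fragment:
  cyclopentane ring core → C:5 H:10
  (− 4 ring H displaced by substituents)
  + NO2 → N:1 O:2
  + SCH3 → C:1 H:3 S:1
  + F → F:1
  + OH → O:1 H:1
Element totals:
  C: 6
  H: 10
  F: 1
  N: 1
  O: 3
  S: 1
Molecular formula: C6H10FNO3S.
  M = 6(12.011) + 10(1.008) + 18.998 + 14.007 + 3(15.999) + 32.06
    = 72.066 + 10.080 + 18.998 + 14.007 + 47.997 + 32.060 = 195.208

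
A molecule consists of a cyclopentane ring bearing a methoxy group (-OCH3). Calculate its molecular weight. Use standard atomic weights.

Atom tally by fragment:
  cyclopentane ring core → C:5 H:10
  (− 1 ring H displaced by substituents)
  + OCH3 → C:1 H:3 O:1
Element totals:
  C: 6
  H: 12
  O: 1
Molecular formula: C6H12O.
  M = 6(12.011) + 12(1.008) + 15.999
    = 72.066 + 12.096 + 15.999 = 100.161

100.16 g/mol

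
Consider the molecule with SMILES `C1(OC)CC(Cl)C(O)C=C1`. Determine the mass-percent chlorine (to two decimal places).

Atom tally by fragment:
  cyclohexene ring core → C:6 H:10
  (− 3 ring H displaced by substituents)
  + OCH3 → C:1 H:3 O:1
  + Cl → Cl:1
  + OH → O:1 H:1
Element totals:
  C: 7
  H: 11
  Cl: 1
  O: 2
Molecular formula: C7H11ClO2.
Molar mass = 162.613 g/mol.
Mass from Cl: 1 × 35.45 = 35.450 g/mol.
%Cl = 35.450 / 162.613 × 100 = 21.80%.

21.80%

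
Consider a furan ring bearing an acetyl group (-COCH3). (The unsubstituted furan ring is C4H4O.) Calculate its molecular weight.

Atom tally by fragment:
  furan ring core → C:4 H:4 O:1
  (− 1 ring H displaced by substituents)
  + COCH3 → C:2 H:3 O:1
Element totals:
  C: 6
  H: 6
  O: 2
Molecular formula: C6H6O2.
  M = 6(12.011) + 6(1.008) + 2(15.999)
    = 72.066 + 6.048 + 31.998 = 110.112

110.11 g/mol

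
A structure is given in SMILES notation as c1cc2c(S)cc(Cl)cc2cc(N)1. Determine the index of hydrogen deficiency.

7

Atom tally by fragment:
  naphthalene ring system core → C:10 H:8
  (− 3 ring H displaced by substituents)
  + SH → S:1 H:1
  + Cl → Cl:1
  + NH2 → N:1 H:2
Element totals:
  C: 10
  H: 8
  Cl: 1
  N: 1
  S: 1
Molecular formula: C10H8ClNS.
DoU = (2C + 2 + N − H − X) / 2 = (2·10 + 2 + 1 − 8 − 1) / 2 = 7.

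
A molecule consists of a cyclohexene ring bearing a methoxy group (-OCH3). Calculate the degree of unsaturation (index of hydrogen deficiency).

Atom tally by fragment:
  cyclohexene ring core → C:6 H:10
  (− 1 ring H displaced by substituents)
  + OCH3 → C:1 H:3 O:1
Element totals:
  C: 7
  H: 12
  O: 1
Molecular formula: C7H12O.
DoU = (2C + 2 + N − H − X) / 2 = (2·7 + 2 + 0 − 12 − 0) / 2 = 2.

2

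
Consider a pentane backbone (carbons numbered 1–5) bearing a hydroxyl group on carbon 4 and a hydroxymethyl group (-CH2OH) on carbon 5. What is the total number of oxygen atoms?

2

Atom tally by fragment:
  CH3 → C:1 H:3
  CH2 → C:1 H:2
  CH2 → C:1 H:2
  CH(OH) → C:1 H:2 O:1
  CH2CH2OH → C:2 H:5 O:1
Element totals:
  C: 6
  H: 14
  O: 2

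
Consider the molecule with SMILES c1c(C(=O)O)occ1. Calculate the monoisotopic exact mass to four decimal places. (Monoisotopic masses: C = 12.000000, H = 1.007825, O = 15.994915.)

112.0160

Atom tally by fragment:
  furan ring core → C:4 H:4 O:1
  (− 1 ring H displaced by substituents)
  + COOH → C:1 H:1 O:2
Element totals:
  C: 5
  H: 4
  O: 3
Molecular formula: C5H4O3.
  M = 5(12.0) + 4(1.007825) + 3(15.994915)
    = 60.000000 + 4.031300 + 47.984745 = 112.016045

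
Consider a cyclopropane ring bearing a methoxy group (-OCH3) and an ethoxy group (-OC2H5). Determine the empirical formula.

C3H6O

Atom tally by fragment:
  cyclopropane ring core → C:3 H:6
  (− 2 ring H displaced by substituents)
  + OCH3 → C:1 H:3 O:1
  + OC2H5 → C:2 H:5 O:1
Element totals:
  C: 6
  H: 12
  O: 2
Molecular formula: C6H12O2.
gcd of subscripts = 2; dividing each by 2:
  C: 6/2 = 3
  H: 12/2 = 6
  O: 2/2 = 1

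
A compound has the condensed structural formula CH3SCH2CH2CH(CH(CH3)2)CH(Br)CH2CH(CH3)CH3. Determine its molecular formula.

Element totals:
  C: 12
  H: 25
  Br: 1
  S: 1

C12H25BrS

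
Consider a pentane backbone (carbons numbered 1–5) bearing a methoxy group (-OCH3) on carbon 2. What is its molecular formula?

Atom tally by fragment:
  CH3 → C:1 H:3
  CH(OCH3) → C:2 H:4 O:1
  CH2 → C:1 H:2
  CH2 → C:1 H:2
  CH3 → C:1 H:3
Element totals:
  C: 6
  H: 14
  O: 1

C6H14O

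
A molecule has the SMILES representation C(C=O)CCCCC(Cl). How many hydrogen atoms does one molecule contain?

13

Atom tally by fragment:
  OHCCH2 → C:2 H:3 O:1
  CH2 → C:1 H:2
  CH2 → C:1 H:2
  CH2 → C:1 H:2
  CH2 → C:1 H:2
  CH2Cl → C:1 H:2 Cl:1
Element totals:
  C: 7
  H: 13
  Cl: 1
  O: 1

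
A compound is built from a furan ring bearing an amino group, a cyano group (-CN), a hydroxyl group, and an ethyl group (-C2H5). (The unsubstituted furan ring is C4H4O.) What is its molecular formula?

Atom tally by fragment:
  furan ring core → C:4 H:4 O:1
  (− 4 ring H displaced by substituents)
  + NH2 → N:1 H:2
  + CN → C:1 N:1
  + OH → O:1 H:1
  + C2H5 → C:2 H:5
Element totals:
  C: 7
  H: 8
  N: 2
  O: 2

C7H8N2O2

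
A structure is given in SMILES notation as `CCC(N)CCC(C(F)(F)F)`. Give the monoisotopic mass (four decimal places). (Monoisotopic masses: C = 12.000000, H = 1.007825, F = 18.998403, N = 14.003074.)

169.1078

Atom tally by fragment:
  CH3 → C:1 H:3
  CH2 → C:1 H:2
  CH(NH2) → C:1 H:3 N:1
  CH2 → C:1 H:2
  CH2 → C:1 H:2
  CH2CF3 → C:2 H:2 F:3
Element totals:
  C: 7
  H: 14
  F: 3
  N: 1
Molecular formula: C7H14F3N.
  M = 7(12.0) + 14(1.007825) + 3(18.998403) + 14.003074
    = 84.000000 + 14.109550 + 56.995209 + 14.003074 = 169.107833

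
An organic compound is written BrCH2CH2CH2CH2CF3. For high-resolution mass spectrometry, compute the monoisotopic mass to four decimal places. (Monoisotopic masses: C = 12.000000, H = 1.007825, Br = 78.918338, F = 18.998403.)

Element totals:
  C: 5
  H: 8
  Br: 1
  F: 3
Molecular formula: C5H8BrF3.
  M = 5(12.0) + 8(1.007825) + 78.918338 + 3(18.998403)
    = 60.000000 + 8.062600 + 78.918338 + 56.995209 = 203.976147

203.9761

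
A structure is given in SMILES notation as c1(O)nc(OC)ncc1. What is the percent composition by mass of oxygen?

Atom tally by fragment:
  pyrimidine ring core → C:4 H:4 N:2
  (− 2 ring H displaced by substituents)
  + OH → O:1 H:1
  + OCH3 → C:1 H:3 O:1
Element totals:
  C: 5
  H: 6
  N: 2
  O: 2
Molecular formula: C5H6N2O2.
Molar mass = 126.115 g/mol.
Mass from O: 2 × 15.999 = 31.998 g/mol.
%O = 31.998 / 126.115 × 100 = 25.37%.

25.37%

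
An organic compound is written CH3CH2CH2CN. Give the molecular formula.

Atom tally by fragment:
  CH3 → C:1 H:3
  CH2 → C:1 H:2
  CH2CN → C:2 H:2 N:1
Element totals:
  C: 4
  H: 7
  N: 1

C4H7N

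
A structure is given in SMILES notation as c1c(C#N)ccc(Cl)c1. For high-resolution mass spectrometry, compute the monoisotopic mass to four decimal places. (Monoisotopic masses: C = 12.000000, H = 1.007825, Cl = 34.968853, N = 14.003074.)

137.0032

Atom tally by fragment:
  benzene ring core → C:6 H:6
  (− 2 ring H displaced by substituents)
  + CN → C:1 N:1
  + Cl → Cl:1
Element totals:
  C: 7
  H: 4
  Cl: 1
  N: 1
Molecular formula: C7H4ClN.
  M = 7(12.0) + 4(1.007825) + 34.968853 + 14.003074
    = 84.000000 + 4.031300 + 34.968853 + 14.003074 = 137.003227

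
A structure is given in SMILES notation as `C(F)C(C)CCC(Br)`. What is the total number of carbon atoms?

6

Atom tally by fragment:
  FCH2 → C:1 H:2 F:1
  CH(CH3) → C:2 H:4
  CH2 → C:1 H:2
  CH2 → C:1 H:2
  CH2Br → C:1 H:2 Br:1
Element totals:
  C: 6
  H: 12
  Br: 1
  F: 1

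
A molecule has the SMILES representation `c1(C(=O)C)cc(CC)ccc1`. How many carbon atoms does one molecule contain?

10

Atom tally by fragment:
  benzene ring core → C:6 H:6
  (− 2 ring H displaced by substituents)
  + COCH3 → C:2 H:3 O:1
  + C2H5 → C:2 H:5
Element totals:
  C: 10
  H: 12
  O: 1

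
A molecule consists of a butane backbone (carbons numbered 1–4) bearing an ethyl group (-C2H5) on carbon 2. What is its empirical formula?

Atom tally by fragment:
  CH3 → C:1 H:3
  CH(C2H5) → C:3 H:6
  CH2 → C:1 H:2
  CH3 → C:1 H:3
Element totals:
  C: 6
  H: 14
Molecular formula: C6H14.
gcd of subscripts = 2; dividing each by 2:
  C: 6/2 = 3
  H: 14/2 = 7

C3H7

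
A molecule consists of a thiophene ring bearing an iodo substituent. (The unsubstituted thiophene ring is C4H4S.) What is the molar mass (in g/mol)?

Atom tally by fragment:
  thiophene ring core → C:4 H:4 S:1
  (− 1 ring H displaced by substituents)
  + I → I:1
Element totals:
  C: 4
  H: 3
  I: 1
  S: 1
Molecular formula: C4H3IS.
  M = 4(12.011) + 3(1.008) + 126.904 + 32.06
    = 48.044 + 3.024 + 126.904 + 32.060 = 210.032

210.03 g/mol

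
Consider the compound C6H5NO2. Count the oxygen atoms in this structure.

Atom tally by fragment:
  benzene ring core → C:6 H:6
  (− 1 ring H displaced by substituents)
  + NO2 → N:1 O:2
Element totals:
  C: 6
  H: 5
  N: 1
  O: 2

2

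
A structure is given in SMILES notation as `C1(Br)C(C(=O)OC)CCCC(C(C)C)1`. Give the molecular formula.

C11H19BrO2

Atom tally by fragment:
  cyclohexane ring core → C:6 H:12
  (− 3 ring H displaced by substituents)
  + Br → Br:1
  + COOCH3 → C:2 H:3 O:2
  + CH(CH3)2 → C:3 H:7
Element totals:
  C: 11
  H: 19
  Br: 1
  O: 2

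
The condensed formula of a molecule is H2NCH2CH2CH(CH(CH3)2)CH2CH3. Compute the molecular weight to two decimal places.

Atom tally by fragment:
  H2NCH2 → C:1 H:4 N:1
  CH2 → C:1 H:2
  CH(CH(CH3)2) → C:4 H:8
  CH2 → C:1 H:2
  CH3 → C:1 H:3
Element totals:
  C: 8
  H: 19
  N: 1
Molecular formula: C8H19N.
  M = 8(12.011) + 19(1.008) + 14.007
    = 96.088 + 19.152 + 14.007 = 129.247

129.25 g/mol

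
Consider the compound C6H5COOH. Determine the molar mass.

122.12 g/mol

Element totals:
  C: 7
  H: 6
  O: 2
Molecular formula: C7H6O2.
  M = 7(12.011) + 6(1.008) + 2(15.999)
    = 84.077 + 6.048 + 31.998 = 122.123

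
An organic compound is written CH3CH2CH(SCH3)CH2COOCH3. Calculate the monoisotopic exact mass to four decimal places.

162.0715

Element totals:
  C: 7
  H: 14
  O: 2
  S: 1
Molecular formula: C7H14O2S.
  M = 7(12.0) + 14(1.007825) + 2(15.994915) + 31.972071
    = 84.000000 + 14.109550 + 31.989830 + 31.972071 = 162.071451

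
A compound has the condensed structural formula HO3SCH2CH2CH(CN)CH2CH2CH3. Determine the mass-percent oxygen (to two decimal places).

Element totals:
  C: 7
  H: 13
  N: 1
  O: 3
  S: 1
Molecular formula: C7H13NO3S.
Molar mass = 191.245 g/mol.
Mass from O: 3 × 15.999 = 47.997 g/mol.
%O = 47.997 / 191.245 × 100 = 25.10%.

25.10%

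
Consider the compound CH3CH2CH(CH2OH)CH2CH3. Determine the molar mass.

102.18 g/mol

Element totals:
  C: 6
  H: 14
  O: 1
Molecular formula: C6H14O.
  M = 6(12.011) + 14(1.008) + 15.999
    = 72.066 + 14.112 + 15.999 = 102.177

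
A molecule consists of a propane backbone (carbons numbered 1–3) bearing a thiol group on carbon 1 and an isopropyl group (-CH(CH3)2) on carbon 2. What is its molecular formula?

C6H14S

Atom tally by fragment:
  HSCH2 → C:1 H:3 S:1
  CH(CH(CH3)2) → C:4 H:8
  CH3 → C:1 H:3
Element totals:
  C: 6
  H: 14
  S: 1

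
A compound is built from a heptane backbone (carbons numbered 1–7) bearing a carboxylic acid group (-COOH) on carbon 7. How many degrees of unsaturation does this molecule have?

Atom tally by fragment:
  CH3 → C:1 H:3
  CH2 → C:1 H:2
  CH2 → C:1 H:2
  CH2 → C:1 H:2
  CH2 → C:1 H:2
  CH2 → C:1 H:2
  CH2COOH → C:2 H:3 O:2
Element totals:
  C: 8
  H: 16
  O: 2
Molecular formula: C8H16O2.
DoU = (2C + 2 + N − H − X) / 2 = (2·8 + 2 + 0 − 16 − 0) / 2 = 1.

1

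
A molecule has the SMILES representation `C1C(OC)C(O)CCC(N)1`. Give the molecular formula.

Atom tally by fragment:
  cyclohexane ring core → C:6 H:12
  (− 3 ring H displaced by substituents)
  + OCH3 → C:1 H:3 O:1
  + OH → O:1 H:1
  + NH2 → N:1 H:2
Element totals:
  C: 7
  H: 15
  N: 1
  O: 2

C7H15NO2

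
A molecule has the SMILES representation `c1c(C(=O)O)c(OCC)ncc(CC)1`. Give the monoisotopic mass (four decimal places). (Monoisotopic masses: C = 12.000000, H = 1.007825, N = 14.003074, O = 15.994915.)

Atom tally by fragment:
  pyridine ring core → C:5 H:5 N:1
  (− 3 ring H displaced by substituents)
  + COOH → C:1 H:1 O:2
  + OC2H5 → C:2 H:5 O:1
  + C2H5 → C:2 H:5
Element totals:
  C: 10
  H: 13
  N: 1
  O: 3
Molecular formula: C10H13NO3.
  M = 10(12.0) + 13(1.007825) + 14.003074 + 3(15.994915)
    = 120.000000 + 13.101725 + 14.003074 + 47.984745 = 195.089544

195.0895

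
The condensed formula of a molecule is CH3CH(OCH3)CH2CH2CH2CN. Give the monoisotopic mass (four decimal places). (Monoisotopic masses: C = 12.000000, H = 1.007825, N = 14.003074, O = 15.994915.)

Element totals:
  C: 7
  H: 13
  N: 1
  O: 1
Molecular formula: C7H13NO.
  M = 7(12.0) + 13(1.007825) + 14.003074 + 15.994915
    = 84.000000 + 13.101725 + 14.003074 + 15.994915 = 127.099714

127.0997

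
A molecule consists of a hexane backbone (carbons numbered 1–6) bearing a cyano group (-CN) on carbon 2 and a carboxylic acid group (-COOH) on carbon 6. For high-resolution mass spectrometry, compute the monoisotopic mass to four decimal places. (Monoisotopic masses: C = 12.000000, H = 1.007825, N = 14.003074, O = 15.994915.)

Atom tally by fragment:
  CH3 → C:1 H:3
  CH(CN) → C:2 H:1 N:1
  CH2 → C:1 H:2
  CH2 → C:1 H:2
  CH2 → C:1 H:2
  CH2COOH → C:2 H:3 O:2
Element totals:
  C: 8
  H: 13
  N: 1
  O: 2
Molecular formula: C8H13NO2.
  M = 8(12.0) + 13(1.007825) + 14.003074 + 2(15.994915)
    = 96.000000 + 13.101725 + 14.003074 + 31.989830 = 155.094629

155.0946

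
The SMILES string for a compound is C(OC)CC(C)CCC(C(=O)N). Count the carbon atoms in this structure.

Atom tally by fragment:
  CH3OCH2 → C:2 H:5 O:1
  CH2 → C:1 H:2
  CH(CH3) → C:2 H:4
  CH2 → C:1 H:2
  CH2 → C:1 H:2
  CH2CONH2 → C:2 H:4 O:1 N:1
Element totals:
  C: 9
  H: 19
  N: 1
  O: 2

9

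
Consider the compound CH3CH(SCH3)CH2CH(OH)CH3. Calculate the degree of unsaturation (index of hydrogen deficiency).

0

Atom tally by fragment:
  CH3 → C:1 H:3
  CH(SCH3) → C:2 H:4 S:1
  CH2 → C:1 H:2
  CH(OH) → C:1 H:2 O:1
  CH3 → C:1 H:3
Element totals:
  C: 6
  H: 14
  O: 1
  S: 1
Molecular formula: C6H14OS.
DoU = (2C + 2 + N − H − X) / 2 = (2·6 + 2 + 0 − 14 − 0) / 2 = 0.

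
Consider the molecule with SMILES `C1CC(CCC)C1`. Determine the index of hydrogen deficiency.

1

Atom tally by fragment:
  cyclobutane ring core → C:4 H:8
  (− 1 ring H displaced by substituents)
  + CH2CH2CH3 → C:3 H:7
Element totals:
  C: 7
  H: 14
Molecular formula: C7H14.
DoU = (2C + 2 + N − H − X) / 2 = (2·7 + 2 + 0 − 14 − 0) / 2 = 1.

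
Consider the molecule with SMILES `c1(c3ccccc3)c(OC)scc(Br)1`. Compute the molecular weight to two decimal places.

Atom tally by fragment:
  thiophene ring core → C:4 H:4 S:1
  (− 3 ring H displaced by substituents)
  + C6H5 → C:6 H:5
  + OCH3 → C:1 H:3 O:1
  + Br → Br:1
Element totals:
  C: 11
  H: 9
  Br: 1
  O: 1
  S: 1
Molecular formula: C11H9BrOS.
  M = 11(12.011) + 9(1.008) + 79.904 + 15.999 + 32.06
    = 132.121 + 9.072 + 79.904 + 15.999 + 32.060 = 269.156

269.16 g/mol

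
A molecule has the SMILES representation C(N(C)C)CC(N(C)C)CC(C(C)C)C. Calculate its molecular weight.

214.40 g/mol

Atom tally by fragment:
  (CH3)2NCH2 → C:3 H:8 N:1
  CH2 → C:1 H:2
  CH(N(CH3)2) → C:3 H:7 N:1
  CH2 → C:1 H:2
  CH(CH(CH3)2) → C:4 H:8
  CH3 → C:1 H:3
Element totals:
  C: 13
  H: 30
  N: 2
Molecular formula: C13H30N2.
  M = 13(12.011) + 30(1.008) + 2(14.007)
    = 156.143 + 30.240 + 28.014 = 214.397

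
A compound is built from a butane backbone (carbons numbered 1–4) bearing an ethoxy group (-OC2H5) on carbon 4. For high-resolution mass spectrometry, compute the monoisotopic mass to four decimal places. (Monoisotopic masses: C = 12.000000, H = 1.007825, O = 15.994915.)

102.1045

Atom tally by fragment:
  CH3 → C:1 H:3
  CH2 → C:1 H:2
  CH2 → C:1 H:2
  CH2OC2H5 → C:3 H:7 O:1
Element totals:
  C: 6
  H: 14
  O: 1
Molecular formula: C6H14O.
  M = 6(12.0) + 14(1.007825) + 15.994915
    = 72.000000 + 14.109550 + 15.994915 = 102.104465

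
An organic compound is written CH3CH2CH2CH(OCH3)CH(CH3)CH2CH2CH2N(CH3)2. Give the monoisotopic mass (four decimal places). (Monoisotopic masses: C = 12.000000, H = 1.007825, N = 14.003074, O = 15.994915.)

Element totals:
  C: 12
  H: 27
  N: 1
  O: 1
Molecular formula: C12H27NO.
  M = 12(12.0) + 27(1.007825) + 14.003074 + 15.994915
    = 144.000000 + 27.211275 + 14.003074 + 15.994915 = 201.209264

201.2093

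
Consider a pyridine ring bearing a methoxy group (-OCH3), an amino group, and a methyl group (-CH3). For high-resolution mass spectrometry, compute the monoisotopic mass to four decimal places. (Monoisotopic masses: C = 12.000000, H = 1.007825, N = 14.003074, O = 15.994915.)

138.0793

Atom tally by fragment:
  pyridine ring core → C:5 H:5 N:1
  (− 3 ring H displaced by substituents)
  + OCH3 → C:1 H:3 O:1
  + NH2 → N:1 H:2
  + CH3 → C:1 H:3
Element totals:
  C: 7
  H: 10
  N: 2
  O: 1
Molecular formula: C7H10N2O.
  M = 7(12.0) + 10(1.007825) + 2(14.003074) + 15.994915
    = 84.000000 + 10.078250 + 28.006148 + 15.994915 = 138.079313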